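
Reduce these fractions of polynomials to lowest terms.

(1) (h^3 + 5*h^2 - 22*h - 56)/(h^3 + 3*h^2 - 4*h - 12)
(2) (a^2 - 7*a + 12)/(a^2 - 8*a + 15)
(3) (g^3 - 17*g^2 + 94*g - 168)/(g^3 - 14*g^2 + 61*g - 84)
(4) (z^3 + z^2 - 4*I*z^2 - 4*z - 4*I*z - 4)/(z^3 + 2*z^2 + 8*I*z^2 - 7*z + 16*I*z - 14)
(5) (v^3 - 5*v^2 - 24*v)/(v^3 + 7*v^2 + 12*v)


(1) = (h^2 + 3*h - 28)/(h^2 + h - 6)
(2) = (a - 4)/(a - 5)
(3) = (g - 6)/(g - 3)
(4) = (z^3 + z^2*(1 - 4*I) + z*(-4 - 4*I) - 4)/(z^3 + z^2*(2 + 8*I) + z*(-7 + 16*I) - 14)
(5) = (v - 8)/(v + 4)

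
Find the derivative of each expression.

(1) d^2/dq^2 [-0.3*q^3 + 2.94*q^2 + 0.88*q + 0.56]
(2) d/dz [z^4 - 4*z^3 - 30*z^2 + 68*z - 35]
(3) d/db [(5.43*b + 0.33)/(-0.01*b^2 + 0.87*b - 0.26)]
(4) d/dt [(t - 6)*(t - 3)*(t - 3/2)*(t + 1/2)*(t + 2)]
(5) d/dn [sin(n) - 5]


(1) = 5.88 - 1.8*q
(2) = 4*z^3 - 12*z^2 - 60*z + 68
(3) = (0.0543*b^2 + 0.0066*b - 1.6989)/(0.0001*b^4 - 0.0174*b^3 + 0.7621*b^2 - 0.4524*b + 0.0676)
(4) = 5*t^4 - 32*t^3 + 75*t^2/4 + 165*t/2 - 36
(5) = cos(n)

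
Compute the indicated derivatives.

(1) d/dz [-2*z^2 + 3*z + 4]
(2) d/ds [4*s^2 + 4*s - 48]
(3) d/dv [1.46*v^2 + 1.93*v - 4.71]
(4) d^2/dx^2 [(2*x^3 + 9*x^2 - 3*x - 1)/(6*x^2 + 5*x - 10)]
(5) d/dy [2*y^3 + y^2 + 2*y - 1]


(1) = 3 - 4*z
(2) = 8*s + 4
(3) = 2.92*v + 1.93
(4) = 2*(-208*x^3 + 1212*x^2 - 30*x + 665)/(216*x^6 + 540*x^5 - 630*x^4 - 1675*x^3 + 1050*x^2 + 1500*x - 1000)
(5) = 6*y^2 + 2*y + 2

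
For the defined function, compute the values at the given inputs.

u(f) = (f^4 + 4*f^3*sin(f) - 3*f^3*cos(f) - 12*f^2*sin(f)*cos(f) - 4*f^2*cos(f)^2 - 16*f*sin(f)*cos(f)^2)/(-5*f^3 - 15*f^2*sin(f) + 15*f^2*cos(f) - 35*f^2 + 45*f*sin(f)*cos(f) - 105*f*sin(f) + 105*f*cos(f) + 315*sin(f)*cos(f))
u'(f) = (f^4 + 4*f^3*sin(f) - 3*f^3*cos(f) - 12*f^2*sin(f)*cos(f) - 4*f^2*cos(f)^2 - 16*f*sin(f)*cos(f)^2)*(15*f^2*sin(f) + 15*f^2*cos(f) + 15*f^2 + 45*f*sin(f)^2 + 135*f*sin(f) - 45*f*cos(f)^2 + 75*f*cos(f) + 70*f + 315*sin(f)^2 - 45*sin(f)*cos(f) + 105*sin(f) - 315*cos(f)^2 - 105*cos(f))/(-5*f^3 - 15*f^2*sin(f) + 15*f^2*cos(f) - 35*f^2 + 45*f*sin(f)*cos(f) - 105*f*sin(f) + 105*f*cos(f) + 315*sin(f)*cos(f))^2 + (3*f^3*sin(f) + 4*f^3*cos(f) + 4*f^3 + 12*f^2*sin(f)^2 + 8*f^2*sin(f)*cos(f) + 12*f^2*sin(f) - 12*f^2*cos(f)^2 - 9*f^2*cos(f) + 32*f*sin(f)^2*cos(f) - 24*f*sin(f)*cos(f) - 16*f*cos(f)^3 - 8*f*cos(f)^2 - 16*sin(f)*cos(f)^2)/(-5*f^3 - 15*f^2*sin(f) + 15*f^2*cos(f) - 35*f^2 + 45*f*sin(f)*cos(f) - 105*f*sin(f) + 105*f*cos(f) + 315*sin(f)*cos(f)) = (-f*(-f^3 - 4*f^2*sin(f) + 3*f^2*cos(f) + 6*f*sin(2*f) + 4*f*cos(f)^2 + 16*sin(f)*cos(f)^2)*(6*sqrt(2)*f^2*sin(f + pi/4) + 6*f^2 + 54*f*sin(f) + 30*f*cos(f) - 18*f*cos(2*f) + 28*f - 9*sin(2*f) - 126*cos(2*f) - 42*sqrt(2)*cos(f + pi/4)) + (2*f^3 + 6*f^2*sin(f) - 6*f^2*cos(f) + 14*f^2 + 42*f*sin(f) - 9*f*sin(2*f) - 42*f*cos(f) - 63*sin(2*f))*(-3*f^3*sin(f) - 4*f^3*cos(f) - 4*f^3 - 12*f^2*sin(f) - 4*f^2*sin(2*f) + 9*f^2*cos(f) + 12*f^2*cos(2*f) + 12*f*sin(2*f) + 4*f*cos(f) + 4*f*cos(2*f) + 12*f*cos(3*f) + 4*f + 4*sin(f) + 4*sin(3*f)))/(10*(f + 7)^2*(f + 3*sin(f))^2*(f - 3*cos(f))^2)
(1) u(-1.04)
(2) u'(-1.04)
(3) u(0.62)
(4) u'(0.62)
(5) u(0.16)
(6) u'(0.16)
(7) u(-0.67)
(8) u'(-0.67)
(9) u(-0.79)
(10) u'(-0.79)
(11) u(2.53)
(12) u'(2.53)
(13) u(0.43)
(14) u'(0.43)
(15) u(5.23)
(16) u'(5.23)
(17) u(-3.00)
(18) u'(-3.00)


(1) = -0.03
(2) = 0.12
(3) = -0.04
(4) = -0.08
(5) = -0.01
(6) = -0.06
(7) = 0.00
(8) = 0.05
(9) = -0.00
(10) = 0.07
(11) = -0.12
(12) = -0.05
(13) = -0.03
(14) = -0.07
(15) = -0.28
(16) = -0.24
(17) = 19.93
(18) = 379.51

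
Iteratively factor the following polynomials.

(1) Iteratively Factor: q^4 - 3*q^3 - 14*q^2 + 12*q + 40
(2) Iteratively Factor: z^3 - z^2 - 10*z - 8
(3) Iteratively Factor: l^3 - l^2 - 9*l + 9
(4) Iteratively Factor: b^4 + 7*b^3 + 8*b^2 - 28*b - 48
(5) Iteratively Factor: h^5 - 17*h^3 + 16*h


(1) = (q - 5)*(q^3 + 2*q^2 - 4*q - 8) = (q - 5)*(q - 2)*(q^2 + 4*q + 4) = (q - 5)*(q - 2)*(q + 2)*(q + 2)
(2) = (z - 4)*(z^2 + 3*z + 2) = (z - 4)*(z + 2)*(z + 1)
(3) = (l - 3)*(l^2 + 2*l - 3) = (l - 3)*(l - 1)*(l + 3)
(4) = (b + 4)*(b^3 + 3*b^2 - 4*b - 12) = (b + 2)*(b + 4)*(b^2 + b - 6) = (b - 2)*(b + 2)*(b + 4)*(b + 3)
(5) = (h + 1)*(h^4 - h^3 - 16*h^2 + 16*h) = h*(h + 1)*(h^3 - h^2 - 16*h + 16) = h*(h - 1)*(h + 1)*(h^2 - 16) = h*(h - 4)*(h - 1)*(h + 1)*(h + 4)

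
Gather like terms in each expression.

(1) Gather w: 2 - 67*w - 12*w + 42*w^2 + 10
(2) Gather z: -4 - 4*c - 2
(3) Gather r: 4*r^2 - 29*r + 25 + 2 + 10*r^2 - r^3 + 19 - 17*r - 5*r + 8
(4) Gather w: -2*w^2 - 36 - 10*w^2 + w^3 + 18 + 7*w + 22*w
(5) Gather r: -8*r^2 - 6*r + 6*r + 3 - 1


(1) = 42*w^2 - 79*w + 12
(2) = -4*c - 6
(3) = -r^3 + 14*r^2 - 51*r + 54
(4) = w^3 - 12*w^2 + 29*w - 18
(5) = 2 - 8*r^2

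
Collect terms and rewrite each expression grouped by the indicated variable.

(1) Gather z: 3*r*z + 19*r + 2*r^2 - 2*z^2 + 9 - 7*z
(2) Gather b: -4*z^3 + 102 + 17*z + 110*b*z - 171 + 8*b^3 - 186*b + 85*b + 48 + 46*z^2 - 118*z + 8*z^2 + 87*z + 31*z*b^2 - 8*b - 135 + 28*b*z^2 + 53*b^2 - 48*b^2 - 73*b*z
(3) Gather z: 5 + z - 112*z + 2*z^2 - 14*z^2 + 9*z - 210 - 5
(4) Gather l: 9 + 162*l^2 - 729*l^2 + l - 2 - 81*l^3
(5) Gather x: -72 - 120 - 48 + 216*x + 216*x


(1) = 2*r^2 + 19*r - 2*z^2 + z*(3*r - 7) + 9
(2) = 8*b^3 + b^2*(31*z + 5) + b*(28*z^2 + 37*z - 109) - 4*z^3 + 54*z^2 - 14*z - 156
(3) = -12*z^2 - 102*z - 210
(4) = -81*l^3 - 567*l^2 + l + 7
(5) = 432*x - 240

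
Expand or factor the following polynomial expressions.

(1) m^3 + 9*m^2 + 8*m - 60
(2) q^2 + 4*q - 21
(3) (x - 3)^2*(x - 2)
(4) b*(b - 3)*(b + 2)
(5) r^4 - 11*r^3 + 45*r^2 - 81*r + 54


(1) = (m - 2)*(m + 5)*(m + 6)
(2) = (q - 3)*(q + 7)
(3) = x^3 - 8*x^2 + 21*x - 18
(4) = b^3 - b^2 - 6*b
(5) = (r - 3)^3*(r - 2)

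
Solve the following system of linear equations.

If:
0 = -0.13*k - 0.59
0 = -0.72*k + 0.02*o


Then:
k = -4.54
o = -163.38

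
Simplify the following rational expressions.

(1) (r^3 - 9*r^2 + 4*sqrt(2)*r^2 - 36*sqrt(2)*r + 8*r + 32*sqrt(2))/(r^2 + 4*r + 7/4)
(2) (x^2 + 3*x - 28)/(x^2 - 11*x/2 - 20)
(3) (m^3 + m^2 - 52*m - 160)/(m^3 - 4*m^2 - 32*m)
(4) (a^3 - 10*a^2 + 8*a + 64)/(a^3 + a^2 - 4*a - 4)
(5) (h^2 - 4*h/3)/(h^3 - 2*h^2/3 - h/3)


(1) = (4*r^3 + r^2*(-36 + 16*sqrt(2)) + r*(32 - 144*sqrt(2)) + 128*sqrt(2))/(4*r^2 + 16*r + 7)
(2) = (2*x^2 + 6*x - 56)/(2*x^2 - 11*x - 40)
(3) = (m + 5)/m
(4) = (a^2 - 12*a + 32)/(a^2 - a - 2)
(5) = (3*h - 4)/(3*h^2 - 2*h - 1)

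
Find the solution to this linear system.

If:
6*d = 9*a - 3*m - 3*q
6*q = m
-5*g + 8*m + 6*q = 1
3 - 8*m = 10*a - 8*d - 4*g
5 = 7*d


Then:
a = 2179/2954
d = 5/7
g = 1492/1477
m = 993/1477
q = 331/2954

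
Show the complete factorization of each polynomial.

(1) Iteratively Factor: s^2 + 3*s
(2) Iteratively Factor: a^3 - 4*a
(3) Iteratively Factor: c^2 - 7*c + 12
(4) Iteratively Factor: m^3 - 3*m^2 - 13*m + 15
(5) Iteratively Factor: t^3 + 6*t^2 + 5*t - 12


(1) = (s)*(s + 3)
(2) = (a - 2)*(a^2 + 2*a) = (a - 2)*(a + 2)*(a)
(3) = (c - 3)*(c - 4)
(4) = (m - 1)*(m^2 - 2*m - 15) = (m - 1)*(m + 3)*(m - 5)
(5) = (t + 4)*(t^2 + 2*t - 3) = (t + 3)*(t + 4)*(t - 1)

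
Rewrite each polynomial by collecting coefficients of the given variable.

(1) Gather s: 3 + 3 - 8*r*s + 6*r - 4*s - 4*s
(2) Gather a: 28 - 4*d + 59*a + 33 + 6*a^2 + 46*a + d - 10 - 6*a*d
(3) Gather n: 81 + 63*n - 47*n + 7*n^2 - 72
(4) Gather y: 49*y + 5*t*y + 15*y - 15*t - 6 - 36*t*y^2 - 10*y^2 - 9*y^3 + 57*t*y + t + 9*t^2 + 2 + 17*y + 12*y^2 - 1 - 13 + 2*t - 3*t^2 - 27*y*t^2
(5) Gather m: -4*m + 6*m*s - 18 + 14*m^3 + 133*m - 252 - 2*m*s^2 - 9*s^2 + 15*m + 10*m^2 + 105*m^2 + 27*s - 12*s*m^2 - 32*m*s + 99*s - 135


(1) = 6*r + s*(-8*r - 8) + 6
(2) = 6*a^2 + a*(105 - 6*d) - 3*d + 51
(3) = 7*n^2 + 16*n + 9
(4) = 6*t^2 - 12*t - 9*y^3 + y^2*(2 - 36*t) + y*(-27*t^2 + 62*t + 81) - 18
(5) = 14*m^3 + m^2*(115 - 12*s) + m*(-2*s^2 - 26*s + 144) - 9*s^2 + 126*s - 405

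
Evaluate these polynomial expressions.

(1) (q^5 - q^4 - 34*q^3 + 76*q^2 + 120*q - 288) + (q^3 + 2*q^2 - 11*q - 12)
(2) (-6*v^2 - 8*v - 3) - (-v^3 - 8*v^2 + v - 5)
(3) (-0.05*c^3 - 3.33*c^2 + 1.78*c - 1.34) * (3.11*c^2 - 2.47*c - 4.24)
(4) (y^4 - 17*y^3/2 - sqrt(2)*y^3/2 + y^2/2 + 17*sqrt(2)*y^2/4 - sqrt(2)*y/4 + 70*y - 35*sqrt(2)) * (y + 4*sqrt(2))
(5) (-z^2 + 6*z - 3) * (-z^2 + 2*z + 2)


(1) = q^5 - q^4 - 33*q^3 + 78*q^2 + 109*q - 300
(2) = v^3 + 2*v^2 - 9*v + 2
(3) = -0.1555*c^5 - 10.2328*c^4 + 13.9729*c^3 + 5.5552*c^2 - 4.2374*c + 5.6816
(4) = y^5 - 17*y^4/2 + 7*sqrt(2)*y^4/2 - 119*sqrt(2)*y^3/4 - 7*y^3/2 + 7*sqrt(2)*y^2/4 + 104*y^2 - 2*y + 245*sqrt(2)*y - 280
(5) = z^4 - 8*z^3 + 13*z^2 + 6*z - 6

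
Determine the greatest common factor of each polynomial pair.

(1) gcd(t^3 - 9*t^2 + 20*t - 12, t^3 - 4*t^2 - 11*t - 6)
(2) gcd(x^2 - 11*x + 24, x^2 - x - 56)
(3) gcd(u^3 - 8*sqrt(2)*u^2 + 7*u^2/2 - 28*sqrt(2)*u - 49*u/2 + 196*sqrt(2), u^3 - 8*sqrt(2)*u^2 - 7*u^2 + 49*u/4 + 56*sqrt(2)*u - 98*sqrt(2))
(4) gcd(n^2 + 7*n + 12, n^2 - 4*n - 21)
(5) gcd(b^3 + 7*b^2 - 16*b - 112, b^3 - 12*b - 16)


(1) = t - 6
(2) = gcd((x - 8)*(x - 3), (x - 8)*(x + 7)) = x - 8
(3) = gcd((u - 7/2)*(u + 7)*(u - 8*sqrt(2)), (u - 7/2)^2*(u - 8*sqrt(2))) = u^2 + u*(-8*sqrt(2) - 7/2) + 28*sqrt(2)
(4) = n + 3
(5) = b - 4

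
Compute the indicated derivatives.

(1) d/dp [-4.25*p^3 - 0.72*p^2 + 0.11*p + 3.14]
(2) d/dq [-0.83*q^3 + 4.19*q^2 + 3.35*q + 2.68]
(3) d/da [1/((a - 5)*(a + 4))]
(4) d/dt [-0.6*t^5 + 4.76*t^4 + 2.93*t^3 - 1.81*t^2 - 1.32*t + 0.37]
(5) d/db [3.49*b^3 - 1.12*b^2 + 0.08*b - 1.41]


(1) = -12.75*p^2 - 1.44*p + 0.11
(2) = -2.49*q^2 + 8.38*q + 3.35
(3) = (1 - 2*a)/(a^4 - 2*a^3 - 39*a^2 + 40*a + 400)
(4) = -3.0*t^4 + 19.04*t^3 + 8.79*t^2 - 3.62*t - 1.32
(5) = 10.47*b^2 - 2.24*b + 0.08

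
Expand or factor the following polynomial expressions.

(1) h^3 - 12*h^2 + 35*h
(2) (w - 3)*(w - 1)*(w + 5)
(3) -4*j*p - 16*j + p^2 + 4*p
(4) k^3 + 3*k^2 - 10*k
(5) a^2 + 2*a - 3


(1) = h*(h - 7)*(h - 5)
(2) = w^3 + w^2 - 17*w + 15
(3) = (-4*j + p)*(p + 4)
(4) = k*(k - 2)*(k + 5)
(5) = (a - 1)*(a + 3)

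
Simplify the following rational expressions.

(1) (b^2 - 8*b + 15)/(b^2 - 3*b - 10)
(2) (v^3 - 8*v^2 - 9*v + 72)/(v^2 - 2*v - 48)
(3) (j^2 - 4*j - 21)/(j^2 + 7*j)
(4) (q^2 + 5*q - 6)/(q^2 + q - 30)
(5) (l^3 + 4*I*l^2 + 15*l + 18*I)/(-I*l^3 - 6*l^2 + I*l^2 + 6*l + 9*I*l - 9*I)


(1) = (b - 3)/(b + 2)
(2) = (v^2 - 9)/(v + 6)
(3) = (j^2 - 4*j - 21)/(j^2 + 7*j)
(4) = (q - 1)/(q - 5)
(5) = (I*l^2 - 7*l - 6*I)/(l^2 + l*(-1 - 3*I) + 3*I)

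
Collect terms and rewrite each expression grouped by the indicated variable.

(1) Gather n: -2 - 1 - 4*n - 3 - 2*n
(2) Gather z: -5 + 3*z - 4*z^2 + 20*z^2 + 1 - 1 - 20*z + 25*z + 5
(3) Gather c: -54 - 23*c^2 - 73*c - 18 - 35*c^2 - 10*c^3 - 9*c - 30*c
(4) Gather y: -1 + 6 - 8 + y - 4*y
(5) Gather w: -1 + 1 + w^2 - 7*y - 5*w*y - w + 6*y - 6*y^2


(1) = -6*n - 6
(2) = 16*z^2 + 8*z
(3) = -10*c^3 - 58*c^2 - 112*c - 72
(4) = -3*y - 3
(5) = w^2 + w*(-5*y - 1) - 6*y^2 - y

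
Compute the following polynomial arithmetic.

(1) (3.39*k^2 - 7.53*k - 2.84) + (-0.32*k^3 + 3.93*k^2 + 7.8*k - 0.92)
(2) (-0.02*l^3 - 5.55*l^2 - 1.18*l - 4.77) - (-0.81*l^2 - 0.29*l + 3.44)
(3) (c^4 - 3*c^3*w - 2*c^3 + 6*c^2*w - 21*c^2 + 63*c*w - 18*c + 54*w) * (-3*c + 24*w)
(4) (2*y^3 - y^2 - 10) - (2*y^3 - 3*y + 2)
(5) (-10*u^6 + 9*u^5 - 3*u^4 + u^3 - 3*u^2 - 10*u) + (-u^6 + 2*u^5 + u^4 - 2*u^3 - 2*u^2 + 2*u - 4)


(1) = -0.32*k^3 + 7.32*k^2 + 0.27*k - 3.76
(2) = -0.02*l^3 - 4.74*l^2 - 0.89*l - 8.21
(3) = -3*c^5 + 33*c^4*w + 6*c^4 - 72*c^3*w^2 - 66*c^3*w + 63*c^3 + 144*c^2*w^2 - 693*c^2*w + 54*c^2 + 1512*c*w^2 - 594*c*w + 1296*w^2
(4) = -y^2 + 3*y - 12
(5) = -11*u^6 + 11*u^5 - 2*u^4 - u^3 - 5*u^2 - 8*u - 4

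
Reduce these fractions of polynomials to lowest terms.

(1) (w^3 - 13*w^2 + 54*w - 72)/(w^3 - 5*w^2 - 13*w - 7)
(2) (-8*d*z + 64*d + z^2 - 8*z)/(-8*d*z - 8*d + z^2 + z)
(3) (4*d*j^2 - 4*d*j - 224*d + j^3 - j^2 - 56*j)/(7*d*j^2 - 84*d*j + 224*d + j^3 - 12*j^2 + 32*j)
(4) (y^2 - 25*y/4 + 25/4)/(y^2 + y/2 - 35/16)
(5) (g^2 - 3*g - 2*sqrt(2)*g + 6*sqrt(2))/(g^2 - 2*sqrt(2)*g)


(1) = (w^3 - 13*w^2 + 54*w - 72)/(w^3 - 5*w^2 - 13*w - 7)
(2) = (z - 8)/(z + 1)
(3) = (4*d*j + 28*d + j^2 + 7*j)/(7*d*j - 28*d + j^2 - 4*j)
(4) = (4*y - 20)/(4*y + 7)
(5) = (g - 3)/g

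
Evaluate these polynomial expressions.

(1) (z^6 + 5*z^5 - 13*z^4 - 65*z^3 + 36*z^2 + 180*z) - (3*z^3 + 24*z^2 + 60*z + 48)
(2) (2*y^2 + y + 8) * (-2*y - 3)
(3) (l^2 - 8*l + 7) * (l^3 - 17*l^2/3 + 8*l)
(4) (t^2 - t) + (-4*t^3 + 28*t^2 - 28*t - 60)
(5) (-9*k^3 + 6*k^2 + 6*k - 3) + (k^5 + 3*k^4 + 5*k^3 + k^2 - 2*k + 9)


(1) = z^6 + 5*z^5 - 13*z^4 - 68*z^3 + 12*z^2 + 120*z - 48
(2) = -4*y^3 - 8*y^2 - 19*y - 24
(3) = l^5 - 41*l^4/3 + 181*l^3/3 - 311*l^2/3 + 56*l
(4) = -4*t^3 + 29*t^2 - 29*t - 60
(5) = k^5 + 3*k^4 - 4*k^3 + 7*k^2 + 4*k + 6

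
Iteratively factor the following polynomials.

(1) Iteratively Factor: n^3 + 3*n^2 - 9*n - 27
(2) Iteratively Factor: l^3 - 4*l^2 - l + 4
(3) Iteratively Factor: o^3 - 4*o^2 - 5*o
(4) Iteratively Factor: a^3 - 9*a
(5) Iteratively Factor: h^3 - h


(1) = (n + 3)*(n^2 - 9) = (n - 3)*(n + 3)*(n + 3)
(2) = (l + 1)*(l^2 - 5*l + 4) = (l - 1)*(l + 1)*(l - 4)
(3) = (o + 1)*(o^2 - 5*o) = (o - 5)*(o + 1)*(o)
(4) = (a + 3)*(a^2 - 3*a) = a*(a + 3)*(a - 3)
(5) = (h)*(h^2 - 1) = h*(h + 1)*(h - 1)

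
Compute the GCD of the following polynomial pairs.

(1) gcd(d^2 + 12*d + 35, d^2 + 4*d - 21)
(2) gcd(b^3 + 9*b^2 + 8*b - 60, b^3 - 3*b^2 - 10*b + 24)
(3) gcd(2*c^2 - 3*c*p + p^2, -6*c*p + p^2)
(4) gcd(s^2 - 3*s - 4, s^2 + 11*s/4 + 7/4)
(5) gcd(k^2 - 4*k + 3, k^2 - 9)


(1) = gcd((d + 5)*(d + 7), (d - 3)*(d + 7)) = d + 7
(2) = gcd((b - 2)*(b + 5)*(b + 6), (b - 4)*(b - 2)*(b + 3)) = b - 2
(3) = 1
(4) = gcd((s - 4)*(s + 1), (s + 1)*(s + 7/4)) = s + 1
(5) = k - 3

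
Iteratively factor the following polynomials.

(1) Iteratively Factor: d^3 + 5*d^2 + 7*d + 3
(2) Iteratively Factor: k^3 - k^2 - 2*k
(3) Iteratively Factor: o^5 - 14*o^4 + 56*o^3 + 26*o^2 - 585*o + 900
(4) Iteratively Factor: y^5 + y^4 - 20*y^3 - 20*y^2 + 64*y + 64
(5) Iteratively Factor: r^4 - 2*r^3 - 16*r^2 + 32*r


(1) = (d + 1)*(d^2 + 4*d + 3) = (d + 1)*(d + 3)*(d + 1)
(2) = (k - 2)*(k^2 + k) = (k - 2)*(k + 1)*(k)
(3) = (o - 3)*(o^4 - 11*o^3 + 23*o^2 + 95*o - 300) = (o - 5)*(o - 3)*(o^3 - 6*o^2 - 7*o + 60) = (o - 5)^2*(o - 3)*(o^2 - o - 12) = (o - 5)^2*(o - 4)*(o - 3)*(o + 3)
(4) = (y + 2)*(y^4 - y^3 - 18*y^2 + 16*y + 32) = (y + 2)*(y + 4)*(y^3 - 5*y^2 + 2*y + 8) = (y - 4)*(y + 2)*(y + 4)*(y^2 - y - 2) = (y - 4)*(y - 2)*(y + 2)*(y + 4)*(y + 1)
(5) = (r + 4)*(r^3 - 6*r^2 + 8*r) = (r - 4)*(r + 4)*(r^2 - 2*r) = r*(r - 4)*(r + 4)*(r - 2)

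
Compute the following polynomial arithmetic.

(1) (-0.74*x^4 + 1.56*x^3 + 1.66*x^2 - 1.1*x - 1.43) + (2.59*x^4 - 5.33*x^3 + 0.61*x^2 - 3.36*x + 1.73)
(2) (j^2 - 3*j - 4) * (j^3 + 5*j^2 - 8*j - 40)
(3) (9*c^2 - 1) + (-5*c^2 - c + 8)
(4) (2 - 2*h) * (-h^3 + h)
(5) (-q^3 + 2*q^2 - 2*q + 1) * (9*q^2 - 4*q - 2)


(1) = 1.85*x^4 - 3.77*x^3 + 2.27*x^2 - 4.46*x + 0.3
(2) = j^5 + 2*j^4 - 27*j^3 - 36*j^2 + 152*j + 160
(3) = 4*c^2 - c + 7
(4) = 2*h^4 - 2*h^3 - 2*h^2 + 2*h
(5) = -9*q^5 + 22*q^4 - 24*q^3 + 13*q^2 - 2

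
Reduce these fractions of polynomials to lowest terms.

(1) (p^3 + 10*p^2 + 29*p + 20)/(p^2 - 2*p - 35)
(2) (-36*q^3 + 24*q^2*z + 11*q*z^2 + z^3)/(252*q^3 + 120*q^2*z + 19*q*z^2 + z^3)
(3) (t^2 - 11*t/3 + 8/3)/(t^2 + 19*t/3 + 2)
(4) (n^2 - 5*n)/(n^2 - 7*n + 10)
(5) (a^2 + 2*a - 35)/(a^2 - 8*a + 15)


(1) = (p^2 + 5*p + 4)/(p - 7)
(2) = (-q + z)/(7*q + z)
(3) = (3*t^2 - 11*t + 8)/(3*t^2 + 19*t + 6)
(4) = n/(n - 2)
(5) = (a + 7)/(a - 3)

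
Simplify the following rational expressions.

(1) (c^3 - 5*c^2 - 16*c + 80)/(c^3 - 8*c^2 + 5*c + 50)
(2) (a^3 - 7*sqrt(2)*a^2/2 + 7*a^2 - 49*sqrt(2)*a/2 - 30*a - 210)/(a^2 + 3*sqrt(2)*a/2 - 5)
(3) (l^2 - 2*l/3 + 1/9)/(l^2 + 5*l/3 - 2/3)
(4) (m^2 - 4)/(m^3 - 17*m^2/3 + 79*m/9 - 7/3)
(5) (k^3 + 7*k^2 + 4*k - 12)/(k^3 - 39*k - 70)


(1) = (c^2 - 16)/(c^2 - 3*c - 10)
(2) = (4*a^2 + a*(28 - 24*sqrt(2)) - 168*sqrt(2))/(4*a - 4*sqrt(2))
(3) = (3*l - 1)/(3*l + 6)
(4) = (9*m^2 - 36)/(9*m^3 - 51*m^2 + 79*m - 21)
(5) = (k^2 + 5*k - 6)/(k^2 - 2*k - 35)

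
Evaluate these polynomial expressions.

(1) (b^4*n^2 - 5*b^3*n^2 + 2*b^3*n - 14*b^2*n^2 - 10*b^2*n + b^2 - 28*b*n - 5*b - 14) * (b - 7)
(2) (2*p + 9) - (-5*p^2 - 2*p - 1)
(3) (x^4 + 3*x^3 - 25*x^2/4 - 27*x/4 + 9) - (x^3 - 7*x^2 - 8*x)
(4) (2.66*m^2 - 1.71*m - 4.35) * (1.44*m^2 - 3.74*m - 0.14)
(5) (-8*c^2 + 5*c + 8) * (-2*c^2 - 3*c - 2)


(1) = b^5*n^2 - 12*b^4*n^2 + 2*b^4*n + 21*b^3*n^2 - 24*b^3*n + b^3 + 98*b^2*n^2 + 42*b^2*n - 12*b^2 + 196*b*n + 21*b + 98
(2) = 5*p^2 + 4*p + 10
(3) = x^4 + 2*x^3 + 3*x^2/4 + 5*x/4 + 9
(4) = 3.8304*m^4 - 12.4108*m^3 - 0.241*m^2 + 16.5084*m + 0.609
(5) = 16*c^4 + 14*c^3 - 15*c^2 - 34*c - 16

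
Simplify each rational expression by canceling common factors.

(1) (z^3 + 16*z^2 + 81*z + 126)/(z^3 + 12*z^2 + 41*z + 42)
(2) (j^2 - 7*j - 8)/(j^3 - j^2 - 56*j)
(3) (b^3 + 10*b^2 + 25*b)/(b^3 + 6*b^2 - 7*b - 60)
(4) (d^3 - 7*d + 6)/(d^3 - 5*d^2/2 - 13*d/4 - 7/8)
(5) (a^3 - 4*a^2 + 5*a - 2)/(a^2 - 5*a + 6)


(1) = (z + 6)/(z + 2)
(2) = (j + 1)/(j^2 + 7*j)
(3) = (b^2 + 5*b)/(b^2 + b - 12)
(4) = (8*d^3 - 56*d + 48)/(8*d^3 - 20*d^2 - 26*d - 7)
(5) = (a^2 - 2*a + 1)/(a - 3)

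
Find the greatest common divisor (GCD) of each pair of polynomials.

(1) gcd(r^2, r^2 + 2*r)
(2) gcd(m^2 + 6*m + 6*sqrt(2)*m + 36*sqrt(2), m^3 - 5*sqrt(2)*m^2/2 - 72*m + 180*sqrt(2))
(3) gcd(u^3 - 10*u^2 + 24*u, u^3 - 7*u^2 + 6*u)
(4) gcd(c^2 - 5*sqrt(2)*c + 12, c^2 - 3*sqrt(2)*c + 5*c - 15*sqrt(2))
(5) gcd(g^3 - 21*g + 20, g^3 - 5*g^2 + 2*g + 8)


(1) = gcd(r^2, r*(r + 2)) = r
(2) = gcd((m + 6)*(m + 6*sqrt(2)), (m - 6*sqrt(2))*(m - 5*sqrt(2)/2)*(m + 6*sqrt(2))) = m + 6*sqrt(2)
(3) = u^2 - 6*u
(4) = c - 3*sqrt(2)
(5) = g - 4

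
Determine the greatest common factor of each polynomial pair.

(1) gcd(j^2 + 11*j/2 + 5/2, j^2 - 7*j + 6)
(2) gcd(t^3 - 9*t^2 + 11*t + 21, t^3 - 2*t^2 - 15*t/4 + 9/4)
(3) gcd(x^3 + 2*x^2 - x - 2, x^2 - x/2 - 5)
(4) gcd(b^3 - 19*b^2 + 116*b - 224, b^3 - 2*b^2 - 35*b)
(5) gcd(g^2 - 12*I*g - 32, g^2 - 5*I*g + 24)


(1) = gcd((j + 1/2)*(j + 5), (j - 6)*(j - 1)) = 1
(2) = t - 3
(3) = x + 2
(4) = b - 7
(5) = gcd((g - 8*I)*(g - 4*I), (g - 8*I)*(g + 3*I)) = g - 8*I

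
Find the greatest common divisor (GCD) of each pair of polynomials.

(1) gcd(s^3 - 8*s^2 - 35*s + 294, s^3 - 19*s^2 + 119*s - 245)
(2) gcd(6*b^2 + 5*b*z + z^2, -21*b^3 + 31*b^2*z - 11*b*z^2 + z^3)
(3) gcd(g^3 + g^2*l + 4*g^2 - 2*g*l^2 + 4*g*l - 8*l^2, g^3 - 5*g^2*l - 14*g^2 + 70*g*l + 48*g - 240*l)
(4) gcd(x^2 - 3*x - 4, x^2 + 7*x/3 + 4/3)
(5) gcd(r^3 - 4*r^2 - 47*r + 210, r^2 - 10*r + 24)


(1) = s^2 - 14*s + 49
(2) = 1
(3) = 1
(4) = x + 1
(5) = gcd((r - 6)*(r - 5)*(r + 7), (r - 6)*(r - 4)) = r - 6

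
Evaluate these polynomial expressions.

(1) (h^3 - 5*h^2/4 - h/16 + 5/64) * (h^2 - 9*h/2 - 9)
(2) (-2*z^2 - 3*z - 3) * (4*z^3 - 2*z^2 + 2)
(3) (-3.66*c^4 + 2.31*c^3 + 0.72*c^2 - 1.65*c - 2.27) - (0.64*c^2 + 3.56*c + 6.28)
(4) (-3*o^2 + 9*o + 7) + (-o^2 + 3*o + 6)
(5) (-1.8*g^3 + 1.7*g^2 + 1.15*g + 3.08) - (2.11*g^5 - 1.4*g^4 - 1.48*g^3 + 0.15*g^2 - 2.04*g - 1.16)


(1) = h^5 - 23*h^4/4 - 55*h^3/16 + 743*h^2/64 + 27*h/128 - 45/64
(2) = -8*z^5 - 8*z^4 - 6*z^3 + 2*z^2 - 6*z - 6
(3) = -3.66*c^4 + 2.31*c^3 + 0.08*c^2 - 5.21*c - 8.55
(4) = -4*o^2 + 12*o + 13
(5) = -2.11*g^5 + 1.4*g^4 - 0.32*g^3 + 1.55*g^2 + 3.19*g + 4.24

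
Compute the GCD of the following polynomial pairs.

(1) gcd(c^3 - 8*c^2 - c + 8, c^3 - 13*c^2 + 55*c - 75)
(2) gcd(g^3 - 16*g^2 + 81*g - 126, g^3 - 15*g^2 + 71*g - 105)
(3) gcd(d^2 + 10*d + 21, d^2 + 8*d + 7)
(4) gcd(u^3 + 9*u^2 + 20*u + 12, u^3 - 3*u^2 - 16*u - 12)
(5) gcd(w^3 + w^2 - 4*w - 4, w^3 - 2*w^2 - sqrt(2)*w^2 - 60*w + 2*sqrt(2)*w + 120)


(1) = 1
(2) = gcd((g - 7)*(g - 6)*(g - 3), (g - 7)*(g - 5)*(g - 3)) = g^2 - 10*g + 21
(3) = d + 7
(4) = gcd((u + 1)*(u + 2)*(u + 6), (u - 6)*(u + 1)*(u + 2)) = u^2 + 3*u + 2
(5) = w - 2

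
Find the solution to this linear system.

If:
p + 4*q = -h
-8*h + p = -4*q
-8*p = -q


Then:
h = 0
p = 0
q = 0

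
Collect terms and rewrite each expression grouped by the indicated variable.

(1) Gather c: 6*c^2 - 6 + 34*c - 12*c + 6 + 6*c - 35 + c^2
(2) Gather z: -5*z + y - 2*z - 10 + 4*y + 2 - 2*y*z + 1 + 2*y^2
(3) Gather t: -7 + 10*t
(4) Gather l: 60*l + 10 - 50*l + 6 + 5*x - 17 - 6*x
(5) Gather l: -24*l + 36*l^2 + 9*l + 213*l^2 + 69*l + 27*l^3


(1) = 7*c^2 + 28*c - 35
(2) = 2*y^2 + 5*y + z*(-2*y - 7) - 7
(3) = 10*t - 7
(4) = 10*l - x - 1
(5) = 27*l^3 + 249*l^2 + 54*l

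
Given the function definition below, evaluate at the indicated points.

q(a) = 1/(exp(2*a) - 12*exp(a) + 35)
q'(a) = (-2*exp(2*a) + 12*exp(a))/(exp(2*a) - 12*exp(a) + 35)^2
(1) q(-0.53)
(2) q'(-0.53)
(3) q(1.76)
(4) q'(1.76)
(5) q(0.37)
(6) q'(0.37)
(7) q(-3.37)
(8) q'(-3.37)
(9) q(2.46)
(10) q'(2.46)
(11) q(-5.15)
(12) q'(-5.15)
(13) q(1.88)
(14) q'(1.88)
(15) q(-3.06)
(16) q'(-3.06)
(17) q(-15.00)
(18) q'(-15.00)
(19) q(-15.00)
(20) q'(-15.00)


(1) = 0.04
(2) = 0.01
(3) = -1.04
(4) = 2.34
(5) = 0.05
(6) = 0.03
(7) = 0.03
(8) = 0.00
(9) = 0.03
(10) = -0.13
(11) = 0.03
(12) = 0.00
(13) = -1.44
(14) = -15.08
(15) = 0.03
(16) = 0.00
(17) = 0.03
(18) = 0.00
(19) = 0.03
(20) = 0.00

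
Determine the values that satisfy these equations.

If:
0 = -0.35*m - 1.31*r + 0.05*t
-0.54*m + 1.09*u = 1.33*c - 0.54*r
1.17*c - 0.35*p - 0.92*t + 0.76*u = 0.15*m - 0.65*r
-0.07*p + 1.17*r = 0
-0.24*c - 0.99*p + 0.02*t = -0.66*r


Then:
c = 0.703326172186102*u
m = 0.277796463271017*u
p = -0.141331692237512*u
r = -0.00845574227062037*u
t = 1.72303479540686*u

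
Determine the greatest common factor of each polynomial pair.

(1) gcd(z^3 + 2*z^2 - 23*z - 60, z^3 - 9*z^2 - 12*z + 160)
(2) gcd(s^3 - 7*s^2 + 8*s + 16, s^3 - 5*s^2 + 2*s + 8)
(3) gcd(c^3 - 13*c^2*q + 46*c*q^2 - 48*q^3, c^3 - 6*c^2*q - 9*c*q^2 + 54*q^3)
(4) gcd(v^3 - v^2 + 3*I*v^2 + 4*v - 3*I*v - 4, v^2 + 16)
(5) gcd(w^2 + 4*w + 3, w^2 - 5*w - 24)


(1) = gcd((z - 5)*(z + 3)*(z + 4), (z - 8)*(z - 5)*(z + 4)) = z^2 - z - 20
(2) = gcd((s - 4)^2*(s + 1), (s - 4)*(s - 2)*(s + 1)) = s^2 - 3*s - 4
(3) = -c + 3*q
(4) = gcd((v - 1)*(v - I)*(v + 4*I), (v - 4*I)*(v + 4*I)) = v + 4*I
(5) = gcd((w + 1)*(w + 3), (w - 8)*(w + 3)) = w + 3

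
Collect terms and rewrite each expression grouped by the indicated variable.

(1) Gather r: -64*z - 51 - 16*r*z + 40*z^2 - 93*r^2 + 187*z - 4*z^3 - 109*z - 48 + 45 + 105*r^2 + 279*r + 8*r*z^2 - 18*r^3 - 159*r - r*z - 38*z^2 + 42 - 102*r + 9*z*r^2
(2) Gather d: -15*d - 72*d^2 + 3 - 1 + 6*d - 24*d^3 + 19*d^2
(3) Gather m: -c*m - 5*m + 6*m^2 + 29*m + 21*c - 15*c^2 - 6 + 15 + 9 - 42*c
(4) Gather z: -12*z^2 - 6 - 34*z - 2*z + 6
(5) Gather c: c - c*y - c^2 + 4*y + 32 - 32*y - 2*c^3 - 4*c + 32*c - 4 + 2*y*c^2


(1) = -18*r^3 + r^2*(9*z + 12) + r*(8*z^2 - 17*z + 18) - 4*z^3 + 2*z^2 + 14*z - 12
(2) = -24*d^3 - 53*d^2 - 9*d + 2
(3) = -15*c^2 - 21*c + 6*m^2 + m*(24 - c) + 18
(4) = -12*z^2 - 36*z
(5) = -2*c^3 + c^2*(2*y - 1) + c*(29 - y) - 28*y + 28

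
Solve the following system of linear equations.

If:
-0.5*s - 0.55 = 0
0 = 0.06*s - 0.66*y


Then:
s = -1.10
y = -0.10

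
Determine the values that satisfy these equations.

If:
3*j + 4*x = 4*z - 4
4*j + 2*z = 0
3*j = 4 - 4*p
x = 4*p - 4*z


Then:
j = -20/31
p = 46/31
x = 24/31
z = 40/31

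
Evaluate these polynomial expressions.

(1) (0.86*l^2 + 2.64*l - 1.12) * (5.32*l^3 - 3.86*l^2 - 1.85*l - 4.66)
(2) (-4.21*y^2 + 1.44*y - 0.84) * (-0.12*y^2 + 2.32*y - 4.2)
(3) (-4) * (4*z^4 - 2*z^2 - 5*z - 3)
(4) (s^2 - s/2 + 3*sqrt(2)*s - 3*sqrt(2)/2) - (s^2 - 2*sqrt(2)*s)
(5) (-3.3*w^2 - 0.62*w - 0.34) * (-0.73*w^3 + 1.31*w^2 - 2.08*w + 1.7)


(1) = 4.5752*l^5 + 10.7252*l^4 - 17.7398*l^3 - 4.5684*l^2 - 10.2304*l + 5.2192
(2) = 0.5052*y^4 - 9.94*y^3 + 21.1236*y^2 - 7.9968*y + 3.528
(3) = -16*z^4 + 8*z^2 + 20*z + 12
(4) = -s/2 + 5*sqrt(2)*s - 3*sqrt(2)/2
(5) = 2.409*w^5 - 3.8704*w^4 + 6.3*w^3 - 4.7658*w^2 - 0.3468*w - 0.578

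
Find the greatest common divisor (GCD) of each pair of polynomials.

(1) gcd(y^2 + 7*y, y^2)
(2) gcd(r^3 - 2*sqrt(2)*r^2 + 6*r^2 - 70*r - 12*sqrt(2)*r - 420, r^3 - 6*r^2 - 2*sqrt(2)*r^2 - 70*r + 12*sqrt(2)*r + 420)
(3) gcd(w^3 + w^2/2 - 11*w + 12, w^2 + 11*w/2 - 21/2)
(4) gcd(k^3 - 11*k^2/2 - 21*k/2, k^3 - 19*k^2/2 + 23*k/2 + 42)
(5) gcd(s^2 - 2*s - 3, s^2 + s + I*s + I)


(1) = gcd(y*(y + 7), y^2) = y
(2) = gcd((r + 6)*(r - 7*sqrt(2))*(r + 5*sqrt(2)), (r - 6)*(r - 7*sqrt(2))*(r + 5*sqrt(2))) = r^2 - 2*sqrt(2)*r - 70
(3) = w - 3/2
(4) = gcd(k*(k - 7)*(k + 3/2), (k - 7)*(k - 4)*(k + 3/2)) = k^2 - 11*k/2 - 21/2
(5) = gcd((s - 3)*(s + 1), (s + 1)*(s + I)) = s + 1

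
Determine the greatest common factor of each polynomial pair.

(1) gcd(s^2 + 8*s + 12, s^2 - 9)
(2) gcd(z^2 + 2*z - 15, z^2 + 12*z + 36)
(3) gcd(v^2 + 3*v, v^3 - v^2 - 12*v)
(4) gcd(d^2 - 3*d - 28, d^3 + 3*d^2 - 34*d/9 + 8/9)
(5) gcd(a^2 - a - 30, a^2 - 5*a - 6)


(1) = gcd((s + 2)*(s + 6), (s - 3)*(s + 3)) = 1
(2) = 1
(3) = gcd(v*(v + 3), v*(v - 4)*(v + 3)) = v^2 + 3*v
(4) = d + 4
(5) = a - 6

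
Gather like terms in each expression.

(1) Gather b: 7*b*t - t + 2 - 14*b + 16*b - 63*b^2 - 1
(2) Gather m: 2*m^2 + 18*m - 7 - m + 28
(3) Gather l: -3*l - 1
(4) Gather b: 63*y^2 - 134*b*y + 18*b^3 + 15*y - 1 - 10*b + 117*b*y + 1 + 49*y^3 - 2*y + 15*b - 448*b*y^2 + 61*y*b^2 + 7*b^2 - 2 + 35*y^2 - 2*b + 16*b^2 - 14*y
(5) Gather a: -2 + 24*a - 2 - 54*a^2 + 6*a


(1) = -63*b^2 + b*(7*t + 2) - t + 1
(2) = 2*m^2 + 17*m + 21
(3) = -3*l - 1
(4) = 18*b^3 + b^2*(61*y + 23) + b*(-448*y^2 - 17*y + 3) + 49*y^3 + 98*y^2 - y - 2
(5) = -54*a^2 + 30*a - 4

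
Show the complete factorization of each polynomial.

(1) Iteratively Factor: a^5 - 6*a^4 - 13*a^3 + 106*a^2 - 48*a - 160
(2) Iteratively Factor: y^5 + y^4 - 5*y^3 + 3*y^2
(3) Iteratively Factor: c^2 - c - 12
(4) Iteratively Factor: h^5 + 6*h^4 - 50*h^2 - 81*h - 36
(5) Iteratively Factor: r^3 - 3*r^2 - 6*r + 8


(1) = (a + 4)*(a^4 - 10*a^3 + 27*a^2 - 2*a - 40) = (a + 1)*(a + 4)*(a^3 - 11*a^2 + 38*a - 40) = (a - 5)*(a + 1)*(a + 4)*(a^2 - 6*a + 8) = (a - 5)*(a - 4)*(a + 1)*(a + 4)*(a - 2)
(2) = (y)*(y^4 + y^3 - 5*y^2 + 3*y) = y*(y + 3)*(y^3 - 2*y^2 + y) = y*(y - 1)*(y + 3)*(y^2 - y) = y*(y - 1)^2*(y + 3)*(y)
(3) = (c - 4)*(c + 3)
(4) = (h + 3)*(h^4 + 3*h^3 - 9*h^2 - 23*h - 12) = (h + 1)*(h + 3)*(h^3 + 2*h^2 - 11*h - 12) = (h + 1)*(h + 3)*(h + 4)*(h^2 - 2*h - 3) = (h + 1)^2*(h + 3)*(h + 4)*(h - 3)
(5) = (r - 4)*(r^2 + r - 2) = (r - 4)*(r + 2)*(r - 1)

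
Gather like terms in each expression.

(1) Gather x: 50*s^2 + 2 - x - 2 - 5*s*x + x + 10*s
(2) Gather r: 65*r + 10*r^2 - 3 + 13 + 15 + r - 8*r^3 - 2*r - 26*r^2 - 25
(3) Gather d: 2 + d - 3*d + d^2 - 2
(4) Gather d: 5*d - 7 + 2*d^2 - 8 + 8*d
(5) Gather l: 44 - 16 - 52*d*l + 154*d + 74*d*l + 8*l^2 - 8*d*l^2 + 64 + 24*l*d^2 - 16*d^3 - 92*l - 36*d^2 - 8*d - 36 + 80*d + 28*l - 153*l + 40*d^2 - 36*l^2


(1) = 50*s^2 - 5*s*x + 10*s
(2) = -8*r^3 - 16*r^2 + 64*r
(3) = d^2 - 2*d
(4) = 2*d^2 + 13*d - 15
(5) = -16*d^3 + 4*d^2 + 226*d + l^2*(-8*d - 28) + l*(24*d^2 + 22*d - 217) + 56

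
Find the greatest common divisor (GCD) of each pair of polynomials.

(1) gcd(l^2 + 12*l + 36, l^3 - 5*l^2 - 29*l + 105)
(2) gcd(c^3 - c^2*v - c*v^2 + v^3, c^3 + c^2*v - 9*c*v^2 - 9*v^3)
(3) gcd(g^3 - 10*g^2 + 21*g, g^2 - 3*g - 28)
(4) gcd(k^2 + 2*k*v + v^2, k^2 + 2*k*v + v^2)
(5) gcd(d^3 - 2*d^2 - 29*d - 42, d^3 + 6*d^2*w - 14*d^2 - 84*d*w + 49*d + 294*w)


(1) = 1
(2) = c + v
(3) = gcd(g*(g - 7)*(g - 3), (g - 7)*(g + 4)) = g - 7
(4) = gcd((k + v)^2, (k + v)^2) = k^2 + 2*k*v + v^2
(5) = d - 7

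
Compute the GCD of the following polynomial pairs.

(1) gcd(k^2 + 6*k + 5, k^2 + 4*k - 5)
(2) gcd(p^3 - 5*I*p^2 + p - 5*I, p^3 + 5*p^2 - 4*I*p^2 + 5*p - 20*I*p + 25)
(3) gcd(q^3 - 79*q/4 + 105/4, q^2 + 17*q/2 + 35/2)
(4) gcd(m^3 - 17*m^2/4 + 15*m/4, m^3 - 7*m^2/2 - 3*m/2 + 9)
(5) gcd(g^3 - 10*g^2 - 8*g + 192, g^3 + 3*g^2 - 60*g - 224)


(1) = gcd((k + 1)*(k + 5), (k - 1)*(k + 5)) = k + 5
(2) = p^2 - 4*I*p + 5
(3) = gcd((q - 7/2)*(q - 3/2)*(q + 5), (q + 7/2)*(q + 5)) = q + 5
(4) = m - 3
(5) = gcd((g - 8)*(g - 6)*(g + 4), (g - 8)*(g + 4)*(g + 7)) = g^2 - 4*g - 32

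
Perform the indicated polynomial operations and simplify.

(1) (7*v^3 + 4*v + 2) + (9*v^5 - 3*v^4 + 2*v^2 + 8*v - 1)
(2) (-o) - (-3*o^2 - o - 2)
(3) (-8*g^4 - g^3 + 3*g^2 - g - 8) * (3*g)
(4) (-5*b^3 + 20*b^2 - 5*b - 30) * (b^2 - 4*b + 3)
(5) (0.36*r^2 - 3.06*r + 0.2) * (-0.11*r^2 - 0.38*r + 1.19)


(1) = 9*v^5 - 3*v^4 + 7*v^3 + 2*v^2 + 12*v + 1
(2) = 3*o^2 + 2
(3) = -24*g^5 - 3*g^4 + 9*g^3 - 3*g^2 - 24*g
(4) = -5*b^5 + 40*b^4 - 100*b^3 + 50*b^2 + 105*b - 90
(5) = -0.0396*r^4 + 0.1998*r^3 + 1.5692*r^2 - 3.7174*r + 0.238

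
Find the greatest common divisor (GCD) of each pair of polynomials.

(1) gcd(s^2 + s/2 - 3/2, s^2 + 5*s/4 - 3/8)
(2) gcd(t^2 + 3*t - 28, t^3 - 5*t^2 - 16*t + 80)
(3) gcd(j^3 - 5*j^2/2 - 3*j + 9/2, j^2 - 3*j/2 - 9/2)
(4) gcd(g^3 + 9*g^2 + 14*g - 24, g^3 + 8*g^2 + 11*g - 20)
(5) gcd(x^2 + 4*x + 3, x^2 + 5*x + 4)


(1) = s + 3/2
(2) = t - 4
(3) = j^2 - 3*j/2 - 9/2
(4) = g^2 + 3*g - 4
(5) = gcd((x + 1)*(x + 3), (x + 1)*(x + 4)) = x + 1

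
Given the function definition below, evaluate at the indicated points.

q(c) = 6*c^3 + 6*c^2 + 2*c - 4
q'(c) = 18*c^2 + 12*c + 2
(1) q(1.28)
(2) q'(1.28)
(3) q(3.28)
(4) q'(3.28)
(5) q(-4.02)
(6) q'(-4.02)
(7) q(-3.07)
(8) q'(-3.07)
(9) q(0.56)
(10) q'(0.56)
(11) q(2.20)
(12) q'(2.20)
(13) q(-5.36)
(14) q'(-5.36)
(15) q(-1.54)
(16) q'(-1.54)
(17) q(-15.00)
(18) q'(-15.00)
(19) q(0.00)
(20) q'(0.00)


(1) = 20.97
(2) = 46.85
(3) = 278.84
(4) = 235.01
(5) = -304.87
(6) = 244.65
(7) = -127.20
(8) = 134.81
(9) = 0.06
(10) = 14.36
(11) = 93.33
(12) = 115.52
(13) = -766.29
(14) = 454.81
(15) = -14.76
(16) = 26.21
(17) = -18934.00
(18) = 3872.00
(19) = -4.00
(20) = 2.00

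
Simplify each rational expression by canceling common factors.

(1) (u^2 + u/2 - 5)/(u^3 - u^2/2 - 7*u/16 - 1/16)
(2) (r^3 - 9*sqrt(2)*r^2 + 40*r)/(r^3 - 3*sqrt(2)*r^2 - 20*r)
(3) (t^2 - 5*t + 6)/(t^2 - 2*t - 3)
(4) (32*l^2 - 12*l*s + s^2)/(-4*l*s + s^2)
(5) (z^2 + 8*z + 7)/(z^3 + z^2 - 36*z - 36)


(1) = (16*u^2 + 8*u - 80)/(16*u^3 - 8*u^2 - 7*u - 1)
(2) = (r - 4*sqrt(2))/(r + 2*sqrt(2))
(3) = (t - 2)/(t + 1)
(4) = (-8*l + s)/s
(5) = (z + 7)/(z^2 - 36)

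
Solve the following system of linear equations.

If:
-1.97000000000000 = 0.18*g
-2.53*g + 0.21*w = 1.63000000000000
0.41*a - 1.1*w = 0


Then:
a = -332.93
g = -10.94
w = -124.09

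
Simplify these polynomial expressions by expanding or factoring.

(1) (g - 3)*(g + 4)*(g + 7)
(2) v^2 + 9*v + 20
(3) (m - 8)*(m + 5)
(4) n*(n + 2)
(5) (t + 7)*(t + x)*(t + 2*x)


(1) = g^3 + 8*g^2 - 5*g - 84
(2) = (v + 4)*(v + 5)
(3) = m^2 - 3*m - 40
(4) = n^2 + 2*n
(5) = t^3 + 3*t^2*x + 7*t^2 + 2*t*x^2 + 21*t*x + 14*x^2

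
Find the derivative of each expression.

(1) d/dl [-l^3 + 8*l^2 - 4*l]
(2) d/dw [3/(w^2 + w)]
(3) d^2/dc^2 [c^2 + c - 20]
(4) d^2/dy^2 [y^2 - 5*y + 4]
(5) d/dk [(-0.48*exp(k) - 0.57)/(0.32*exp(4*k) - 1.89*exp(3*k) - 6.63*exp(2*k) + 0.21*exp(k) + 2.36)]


(1) = -3*l^2 + 16*l - 4
(2) = 3*(-2*w - 1)/(w^2*(w + 1)^2)
(3) = 2
(4) = 2
(5) = (0.4608*exp(4*k) - 1.0848*exp(3*k) - 6.4143*exp(2*k) - 7.5582*exp(k) - 1.0131)*exp(k)/(0.1024*exp(8*k) - 1.2096*exp(7*k) - 0.6711*exp(6*k) + 25.1958*exp(5*k) + 44.6735*exp(4*k) - 11.7054*exp(3*k) - 31.2495*exp(2*k) + 0.9912*exp(k) + 5.5696)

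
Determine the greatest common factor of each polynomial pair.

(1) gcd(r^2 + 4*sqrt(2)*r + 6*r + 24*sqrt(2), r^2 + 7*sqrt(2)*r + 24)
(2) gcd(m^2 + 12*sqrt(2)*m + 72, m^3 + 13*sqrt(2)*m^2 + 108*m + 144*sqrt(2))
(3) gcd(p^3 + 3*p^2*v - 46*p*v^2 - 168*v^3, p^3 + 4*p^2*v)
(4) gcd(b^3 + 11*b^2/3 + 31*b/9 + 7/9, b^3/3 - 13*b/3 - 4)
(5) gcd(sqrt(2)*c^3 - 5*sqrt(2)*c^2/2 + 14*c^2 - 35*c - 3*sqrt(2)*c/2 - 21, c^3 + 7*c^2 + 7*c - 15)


(1) = gcd((r + 6)*(r + 4*sqrt(2)), (r + 3*sqrt(2))*(r + 4*sqrt(2))) = r + 4*sqrt(2)
(2) = gcd((m + 6*sqrt(2))^2, (m + 3*sqrt(2))*(m + 4*sqrt(2))*(m + 6*sqrt(2))) = m + 6*sqrt(2)
(3) = gcd((p - 7*v)*(p + 4*v)*(p + 6*v), p^2*(p + 4*v)) = p + 4*v
(4) = gcd((b + 1/3)*(b + 1)*(b + 7/3), (b/3 + 1)*(b - 4)*(b + 1)) = b + 1
(5) = 1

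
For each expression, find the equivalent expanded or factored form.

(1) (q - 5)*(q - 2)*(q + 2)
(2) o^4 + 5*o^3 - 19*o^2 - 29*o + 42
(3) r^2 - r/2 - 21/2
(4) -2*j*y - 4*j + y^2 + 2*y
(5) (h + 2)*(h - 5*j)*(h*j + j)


(1) = q^3 - 5*q^2 - 4*q + 20
(2) = (o - 3)*(o - 1)*(o + 2)*(o + 7)
(3) = (r - 7/2)*(r + 3)
(4) = (-2*j + y)*(y + 2)
(5) = h^3*j - 5*h^2*j^2 + 3*h^2*j - 15*h*j^2 + 2*h*j - 10*j^2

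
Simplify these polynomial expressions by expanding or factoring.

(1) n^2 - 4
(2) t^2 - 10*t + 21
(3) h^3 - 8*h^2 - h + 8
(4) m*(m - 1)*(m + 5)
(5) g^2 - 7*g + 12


(1) = (n - 2)*(n + 2)
(2) = (t - 7)*(t - 3)
(3) = (h - 8)*(h - 1)*(h + 1)
(4) = m^3 + 4*m^2 - 5*m
(5) = (g - 4)*(g - 3)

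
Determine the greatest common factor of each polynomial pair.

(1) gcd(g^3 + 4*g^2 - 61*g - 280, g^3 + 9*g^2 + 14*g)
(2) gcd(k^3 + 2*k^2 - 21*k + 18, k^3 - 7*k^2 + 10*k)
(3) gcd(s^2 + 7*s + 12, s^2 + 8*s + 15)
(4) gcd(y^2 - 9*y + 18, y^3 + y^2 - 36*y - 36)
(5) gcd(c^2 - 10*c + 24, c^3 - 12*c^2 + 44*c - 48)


(1) = g + 7
(2) = gcd((k - 3)*(k - 1)*(k + 6), k*(k - 5)*(k - 2)) = 1
(3) = s + 3
(4) = y - 6
(5) = c^2 - 10*c + 24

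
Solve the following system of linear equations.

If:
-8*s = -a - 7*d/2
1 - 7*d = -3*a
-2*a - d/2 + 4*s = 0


Then:
a = 5/27
d = 2/9
s = 13/108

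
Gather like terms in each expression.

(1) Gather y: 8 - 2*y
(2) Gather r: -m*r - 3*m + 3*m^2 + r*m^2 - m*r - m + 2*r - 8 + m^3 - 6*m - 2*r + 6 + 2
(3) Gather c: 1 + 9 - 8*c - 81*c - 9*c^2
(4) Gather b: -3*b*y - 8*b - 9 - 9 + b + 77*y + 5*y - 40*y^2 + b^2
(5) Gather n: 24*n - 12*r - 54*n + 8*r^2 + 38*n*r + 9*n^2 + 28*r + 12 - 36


(1) = 8 - 2*y
(2) = m^3 + 3*m^2 - 10*m + r*(m^2 - 2*m)
(3) = -9*c^2 - 89*c + 10
(4) = b^2 + b*(-3*y - 7) - 40*y^2 + 82*y - 18
(5) = 9*n^2 + n*(38*r - 30) + 8*r^2 + 16*r - 24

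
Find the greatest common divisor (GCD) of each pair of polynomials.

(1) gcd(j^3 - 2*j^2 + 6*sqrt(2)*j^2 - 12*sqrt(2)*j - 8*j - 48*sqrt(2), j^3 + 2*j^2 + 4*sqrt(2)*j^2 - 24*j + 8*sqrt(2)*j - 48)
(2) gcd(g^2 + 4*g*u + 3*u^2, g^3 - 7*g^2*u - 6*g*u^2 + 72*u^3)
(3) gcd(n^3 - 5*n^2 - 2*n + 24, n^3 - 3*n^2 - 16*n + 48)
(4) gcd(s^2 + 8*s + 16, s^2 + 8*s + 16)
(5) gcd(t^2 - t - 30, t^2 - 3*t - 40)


(1) = j^2 + j*(2 + 6*sqrt(2)) + 12*sqrt(2)
(2) = gcd((g + u)*(g + 3*u), (g - 6*u)*(g - 4*u)*(g + 3*u)) = g + 3*u
(3) = gcd((n - 4)*(n - 3)*(n + 2), (n - 4)*(n - 3)*(n + 4)) = n^2 - 7*n + 12
(4) = gcd((s + 4)^2, (s + 4)^2) = s^2 + 8*s + 16
(5) = gcd((t - 6)*(t + 5), (t - 8)*(t + 5)) = t + 5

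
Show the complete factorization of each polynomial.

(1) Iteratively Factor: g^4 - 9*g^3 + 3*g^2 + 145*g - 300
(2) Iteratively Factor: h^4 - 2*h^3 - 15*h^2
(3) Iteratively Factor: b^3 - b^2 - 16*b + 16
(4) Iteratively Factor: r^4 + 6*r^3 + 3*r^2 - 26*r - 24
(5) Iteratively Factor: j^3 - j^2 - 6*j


(1) = (g - 5)*(g^3 - 4*g^2 - 17*g + 60) = (g - 5)^2*(g^2 + g - 12) = (g - 5)^2*(g + 4)*(g - 3)
(2) = (h - 5)*(h^3 + 3*h^2) = (h - 5)*(h + 3)*(h^2) = h*(h - 5)*(h + 3)*(h)
(3) = (b - 4)*(b^2 + 3*b - 4) = (b - 4)*(b - 1)*(b + 4)
(4) = (r + 3)*(r^3 + 3*r^2 - 6*r - 8) = (r + 3)*(r + 4)*(r^2 - r - 2) = (r + 1)*(r + 3)*(r + 4)*(r - 2)
(5) = (j + 2)*(j^2 - 3*j) = j*(j + 2)*(j - 3)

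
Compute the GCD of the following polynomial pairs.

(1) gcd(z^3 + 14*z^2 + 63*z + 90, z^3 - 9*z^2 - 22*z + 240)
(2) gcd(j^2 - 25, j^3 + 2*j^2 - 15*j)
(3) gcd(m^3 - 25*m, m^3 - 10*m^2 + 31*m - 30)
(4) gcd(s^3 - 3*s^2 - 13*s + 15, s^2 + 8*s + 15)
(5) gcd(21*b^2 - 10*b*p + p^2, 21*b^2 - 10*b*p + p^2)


(1) = gcd((z + 3)*(z + 5)*(z + 6), (z - 8)*(z - 6)*(z + 5)) = z + 5
(2) = j + 5
(3) = m - 5
(4) = s + 3
(5) = 21*b^2 - 10*b*p + p^2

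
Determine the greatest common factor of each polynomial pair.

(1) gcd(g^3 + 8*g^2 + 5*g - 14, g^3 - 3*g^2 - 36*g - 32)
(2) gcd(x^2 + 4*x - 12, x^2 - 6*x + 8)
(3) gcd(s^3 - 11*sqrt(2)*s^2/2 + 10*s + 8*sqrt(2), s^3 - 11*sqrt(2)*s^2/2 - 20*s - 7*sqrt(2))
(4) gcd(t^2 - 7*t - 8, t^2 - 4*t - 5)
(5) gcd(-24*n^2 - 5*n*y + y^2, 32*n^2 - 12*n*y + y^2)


(1) = 1
(2) = gcd((x - 2)*(x + 6), (x - 4)*(x - 2)) = x - 2
(3) = gcd((s - 4*sqrt(2))*(s - 2*sqrt(2))*(s + sqrt(2)/2), (s - 7*sqrt(2))*(s + sqrt(2)/2)*(s + sqrt(2))) = s + sqrt(2)/2
(4) = gcd((t - 8)*(t + 1), (t - 5)*(t + 1)) = t + 1
(5) = -8*n + y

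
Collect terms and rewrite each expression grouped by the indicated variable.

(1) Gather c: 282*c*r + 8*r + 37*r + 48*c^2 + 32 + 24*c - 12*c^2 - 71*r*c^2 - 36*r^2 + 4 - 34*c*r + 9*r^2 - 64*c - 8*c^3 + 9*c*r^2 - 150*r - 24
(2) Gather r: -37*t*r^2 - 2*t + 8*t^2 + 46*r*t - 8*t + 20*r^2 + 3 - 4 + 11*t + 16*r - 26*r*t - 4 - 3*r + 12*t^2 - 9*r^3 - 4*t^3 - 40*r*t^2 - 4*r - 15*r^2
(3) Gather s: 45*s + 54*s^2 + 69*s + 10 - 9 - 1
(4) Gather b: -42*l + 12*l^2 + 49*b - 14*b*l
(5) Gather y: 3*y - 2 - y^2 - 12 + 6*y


(1) = -8*c^3 + c^2*(36 - 71*r) + c*(9*r^2 + 248*r - 40) - 27*r^2 - 105*r + 12
(2) = -9*r^3 + r^2*(5 - 37*t) + r*(-40*t^2 + 20*t + 9) - 4*t^3 + 20*t^2 + t - 5
(3) = 54*s^2 + 114*s
(4) = b*(49 - 14*l) + 12*l^2 - 42*l
(5) = -y^2 + 9*y - 14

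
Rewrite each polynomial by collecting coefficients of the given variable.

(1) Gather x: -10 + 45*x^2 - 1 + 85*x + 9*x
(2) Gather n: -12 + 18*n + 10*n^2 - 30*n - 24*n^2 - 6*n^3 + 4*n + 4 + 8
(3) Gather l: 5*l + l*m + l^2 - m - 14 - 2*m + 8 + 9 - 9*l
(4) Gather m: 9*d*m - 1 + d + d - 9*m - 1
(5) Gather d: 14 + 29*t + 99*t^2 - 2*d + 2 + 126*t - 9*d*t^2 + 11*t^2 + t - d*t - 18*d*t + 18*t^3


(1) = 45*x^2 + 94*x - 11
(2) = -6*n^3 - 14*n^2 - 8*n
(3) = l^2 + l*(m - 4) - 3*m + 3
(4) = 2*d + m*(9*d - 9) - 2
(5) = d*(-9*t^2 - 19*t - 2) + 18*t^3 + 110*t^2 + 156*t + 16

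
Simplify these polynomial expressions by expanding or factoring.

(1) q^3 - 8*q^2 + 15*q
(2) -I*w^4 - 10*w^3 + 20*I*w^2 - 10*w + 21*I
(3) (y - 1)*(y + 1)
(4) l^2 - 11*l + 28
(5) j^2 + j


(1) = q*(q - 5)*(q - 3)
(2) = (w - 7*I)*(w - 3*I)*(w - I)*(-I*w + 1)
(3) = y^2 - 1
(4) = (l - 7)*(l - 4)
(5) = j*(j + 1)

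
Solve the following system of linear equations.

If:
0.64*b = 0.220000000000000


Then:
b = 0.34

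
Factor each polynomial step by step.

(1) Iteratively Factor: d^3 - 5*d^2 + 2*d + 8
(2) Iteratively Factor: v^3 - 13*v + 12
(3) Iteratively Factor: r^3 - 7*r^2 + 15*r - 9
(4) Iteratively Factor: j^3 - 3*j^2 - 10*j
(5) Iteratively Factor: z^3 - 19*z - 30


(1) = (d + 1)*(d^2 - 6*d + 8) = (d - 4)*(d + 1)*(d - 2)
(2) = (v - 1)*(v^2 + v - 12) = (v - 3)*(v - 1)*(v + 4)
(3) = (r - 1)*(r^2 - 6*r + 9) = (r - 3)*(r - 1)*(r - 3)
(4) = (j)*(j^2 - 3*j - 10) = j*(j + 2)*(j - 5)
(5) = (z + 2)*(z^2 - 2*z - 15) = (z - 5)*(z + 2)*(z + 3)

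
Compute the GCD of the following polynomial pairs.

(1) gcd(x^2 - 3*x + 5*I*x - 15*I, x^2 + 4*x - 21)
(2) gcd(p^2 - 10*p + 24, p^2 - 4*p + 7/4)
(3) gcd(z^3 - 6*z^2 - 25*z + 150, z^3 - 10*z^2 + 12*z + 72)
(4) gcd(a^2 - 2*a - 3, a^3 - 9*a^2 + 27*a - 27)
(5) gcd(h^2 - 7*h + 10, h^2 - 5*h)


(1) = gcd((x - 3)*(x + 5*I), (x - 3)*(x + 7)) = x - 3
(2) = gcd((p - 6)*(p - 4), (p - 7/2)*(p - 1/2)) = 1
(3) = z - 6
(4) = a - 3
(5) = h - 5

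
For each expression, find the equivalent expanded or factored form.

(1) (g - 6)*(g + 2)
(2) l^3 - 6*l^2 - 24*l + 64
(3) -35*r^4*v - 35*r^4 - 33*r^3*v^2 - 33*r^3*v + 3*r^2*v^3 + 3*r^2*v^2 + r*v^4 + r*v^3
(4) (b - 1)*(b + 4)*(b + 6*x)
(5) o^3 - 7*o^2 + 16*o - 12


(1) = g^2 - 4*g - 12
(2) = (l - 8)*(l - 2)*(l + 4)
(3) = (-5*r + v)*(r + v)*(7*r + v)*(r*v + r)
(4) = b^3 + 6*b^2*x + 3*b^2 + 18*b*x - 4*b - 24*x
(5) = (o - 3)*(o - 2)^2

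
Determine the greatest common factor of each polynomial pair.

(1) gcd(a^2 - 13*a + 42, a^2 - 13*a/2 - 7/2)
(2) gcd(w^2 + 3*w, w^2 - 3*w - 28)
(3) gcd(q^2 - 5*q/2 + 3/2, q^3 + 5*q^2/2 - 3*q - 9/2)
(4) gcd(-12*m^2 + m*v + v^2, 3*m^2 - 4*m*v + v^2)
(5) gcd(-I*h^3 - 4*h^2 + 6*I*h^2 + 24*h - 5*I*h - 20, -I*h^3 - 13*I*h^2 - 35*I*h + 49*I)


(1) = a - 7
(2) = 1
(3) = gcd((q - 3/2)*(q - 1), (q - 3/2)*(q + 1)*(q + 3)) = q - 3/2
(4) = gcd((-3*m + v)*(4*m + v), (-3*m + v)*(-m + v)) = -3*m + v
(5) = gcd((h - 5)*(h - 4*I)*(-I*h + I), (h + 7)^2*(-I*h + I)) = h - 1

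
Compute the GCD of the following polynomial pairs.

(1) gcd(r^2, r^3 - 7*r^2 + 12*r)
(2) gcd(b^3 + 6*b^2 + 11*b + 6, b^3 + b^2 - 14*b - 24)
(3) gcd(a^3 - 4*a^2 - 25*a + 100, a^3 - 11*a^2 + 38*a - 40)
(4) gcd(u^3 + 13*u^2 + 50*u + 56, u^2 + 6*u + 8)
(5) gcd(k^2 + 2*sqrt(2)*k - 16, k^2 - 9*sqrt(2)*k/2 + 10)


(1) = gcd(r^2, r*(r - 4)*(r - 3)) = r
(2) = b^2 + 5*b + 6
(3) = a^2 - 9*a + 20
(4) = gcd((u + 2)*(u + 4)*(u + 7), (u + 2)*(u + 4)) = u^2 + 6*u + 8
(5) = gcd((k - 2*sqrt(2))*(k + 4*sqrt(2)), (k - 5*sqrt(2)/2)*(k - 2*sqrt(2))) = k - 2*sqrt(2)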